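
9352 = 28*334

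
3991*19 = 75829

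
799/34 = 23 + 1/2  =  23.50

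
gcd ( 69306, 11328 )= 6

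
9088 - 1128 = 7960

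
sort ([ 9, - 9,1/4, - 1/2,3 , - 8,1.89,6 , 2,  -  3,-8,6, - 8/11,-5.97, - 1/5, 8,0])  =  [ - 9, - 8, - 8, - 5.97, - 3, - 8/11, - 1/2, - 1/5, 0 , 1/4,1.89,2,3,6, 6, 8,9]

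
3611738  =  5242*689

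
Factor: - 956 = -2^2 * 239^1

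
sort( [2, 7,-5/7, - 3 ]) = [ - 3,-5/7,2,7] 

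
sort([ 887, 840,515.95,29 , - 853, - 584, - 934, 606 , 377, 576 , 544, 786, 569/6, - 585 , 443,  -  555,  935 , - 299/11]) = [ - 934, - 853 , - 585, - 584, - 555 ,-299/11 , 29,569/6,377,443, 515.95,544,576, 606,786,840,  887 , 935 ]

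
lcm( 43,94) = 4042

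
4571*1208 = 5521768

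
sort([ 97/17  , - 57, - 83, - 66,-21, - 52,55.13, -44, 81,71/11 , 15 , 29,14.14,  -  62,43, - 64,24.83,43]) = [ - 83, -66, - 64, - 62, - 57, - 52, -44, - 21, 97/17,71/11, 14.14,15, 24.83, 29, 43,43, 55.13,81]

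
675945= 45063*15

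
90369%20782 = 7241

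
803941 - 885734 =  - 81793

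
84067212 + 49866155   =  133933367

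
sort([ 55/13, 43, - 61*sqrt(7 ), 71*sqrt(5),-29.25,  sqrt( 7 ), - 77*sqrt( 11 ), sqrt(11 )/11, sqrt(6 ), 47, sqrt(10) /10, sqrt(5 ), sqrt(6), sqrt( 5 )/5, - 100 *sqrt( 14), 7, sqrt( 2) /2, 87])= [ - 100*sqrt(14), - 77*sqrt(11 ),-61*sqrt(7 ),-29.25, sqrt( 11)/11, sqrt(10)/10, sqrt(5)/5 , sqrt( 2)/2, sqrt( 5),  sqrt(6 ), sqrt(6 )  ,  sqrt(7 ),55/13, 7, 43 , 47, 87, 71*sqrt(5 ) ] 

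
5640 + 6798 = 12438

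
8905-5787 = 3118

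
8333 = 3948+4385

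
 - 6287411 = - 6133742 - 153669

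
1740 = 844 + 896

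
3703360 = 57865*64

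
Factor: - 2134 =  - 2^1*11^1* 97^1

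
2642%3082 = 2642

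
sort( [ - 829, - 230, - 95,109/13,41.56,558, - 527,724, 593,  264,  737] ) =[ - 829, - 527, - 230, - 95, 109/13,41.56,264,558,593,724,737 ]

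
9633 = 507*19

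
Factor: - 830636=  - 2^2*281^1*739^1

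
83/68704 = 83/68704  =  0.00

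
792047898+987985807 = 1780033705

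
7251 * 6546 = 47465046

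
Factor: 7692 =2^2*3^1*641^1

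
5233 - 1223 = 4010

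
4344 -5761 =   -  1417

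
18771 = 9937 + 8834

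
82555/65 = 16511/13 = 1270.08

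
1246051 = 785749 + 460302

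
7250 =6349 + 901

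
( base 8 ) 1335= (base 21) 1dj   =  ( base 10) 733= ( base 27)104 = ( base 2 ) 1011011101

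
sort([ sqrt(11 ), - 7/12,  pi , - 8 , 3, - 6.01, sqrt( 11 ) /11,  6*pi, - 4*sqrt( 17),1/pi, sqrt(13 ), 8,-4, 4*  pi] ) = [ - 4*sqrt(17 ), - 8, - 6.01, - 4 , - 7/12, sqrt( 11 ) /11,  1/pi,3,  pi,sqrt( 11 ),sqrt( 13 ),8 , 4*pi,6 * pi]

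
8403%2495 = 918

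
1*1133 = 1133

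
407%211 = 196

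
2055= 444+1611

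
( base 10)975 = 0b1111001111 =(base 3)1100010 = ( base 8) 1717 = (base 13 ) 5a0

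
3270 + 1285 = 4555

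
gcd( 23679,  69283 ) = 877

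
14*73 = 1022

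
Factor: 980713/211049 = 17^1*57689^1*211049^ ( - 1 ) 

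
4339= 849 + 3490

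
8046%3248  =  1550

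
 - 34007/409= - 34007/409= - 83.15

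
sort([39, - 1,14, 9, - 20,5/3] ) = [-20,  -  1, 5/3, 9,14,  39 ] 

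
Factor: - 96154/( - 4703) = 2^1*131^1*367^1*4703^( - 1 )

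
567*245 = 138915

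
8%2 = 0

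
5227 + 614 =5841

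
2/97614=1/48807=0.00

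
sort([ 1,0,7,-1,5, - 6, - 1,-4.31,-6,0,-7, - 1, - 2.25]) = [ - 7, - 6, - 6, - 4.31, - 2.25, - 1, - 1, - 1, 0,  0, 1 , 5,  7 ]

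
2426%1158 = 110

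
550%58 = 28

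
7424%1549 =1228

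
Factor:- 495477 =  - 3^5*2039^1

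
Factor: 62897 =62897^1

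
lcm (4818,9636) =9636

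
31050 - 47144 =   -  16094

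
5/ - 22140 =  - 1/4428 = - 0.00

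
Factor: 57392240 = 2^4*5^1*101^1*7103^1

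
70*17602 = 1232140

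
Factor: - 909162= - 2^1*3^2* 53^1*953^1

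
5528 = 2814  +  2714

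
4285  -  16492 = - 12207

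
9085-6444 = 2641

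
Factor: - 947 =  - 947^1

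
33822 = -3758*( - 9 )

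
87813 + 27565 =115378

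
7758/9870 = 1293/1645=0.79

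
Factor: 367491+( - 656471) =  - 2^2 *5^1 *14449^1 = - 288980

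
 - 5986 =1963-7949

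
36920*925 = 34151000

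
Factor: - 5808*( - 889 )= 5163312  =  2^4*3^1*7^1*11^2*127^1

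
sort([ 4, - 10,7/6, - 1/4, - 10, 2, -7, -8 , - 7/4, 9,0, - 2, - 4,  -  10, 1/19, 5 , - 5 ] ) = [  -  10, - 10,-10, - 8, - 7  , - 5, - 4, -2, - 7/4,-1/4,0,  1/19, 7/6, 2,4,5,9] 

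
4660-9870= - 5210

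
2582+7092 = 9674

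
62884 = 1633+61251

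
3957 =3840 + 117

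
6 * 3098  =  18588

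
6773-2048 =4725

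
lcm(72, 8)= 72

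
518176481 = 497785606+20390875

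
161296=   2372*68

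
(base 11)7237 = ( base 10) 9599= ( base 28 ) C6N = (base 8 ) 22577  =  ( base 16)257f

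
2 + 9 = 11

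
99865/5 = 19973 = 19973.00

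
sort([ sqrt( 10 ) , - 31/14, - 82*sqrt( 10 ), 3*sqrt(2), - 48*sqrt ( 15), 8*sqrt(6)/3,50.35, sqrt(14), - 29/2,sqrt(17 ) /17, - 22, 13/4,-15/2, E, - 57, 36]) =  [ - 82*sqrt(10), - 48*sqrt(15),  -  57, - 22,-29/2,-15/2  , - 31/14, sqrt( 17 ) /17, E, sqrt(10), 13/4, sqrt (14), 3*sqrt(2),8*sqrt (6)/3, 36,50.35 ]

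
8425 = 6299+2126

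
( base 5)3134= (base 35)BY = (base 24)HB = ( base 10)419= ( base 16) 1a3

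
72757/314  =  72757/314=231.71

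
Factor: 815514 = 2^1 * 3^1*7^1*19417^1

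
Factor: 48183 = 3^1*16061^1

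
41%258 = 41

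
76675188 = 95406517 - 18731329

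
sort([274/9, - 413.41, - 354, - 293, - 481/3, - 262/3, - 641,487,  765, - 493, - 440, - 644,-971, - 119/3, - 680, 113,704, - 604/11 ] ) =[ - 971, - 680, - 644,-641,  -  493, -440,  -  413.41, -354, - 293, - 481/3, - 262/3, - 604/11, - 119/3,274/9, 113, 487, 704, 765]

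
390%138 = 114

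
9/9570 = 3/3190 = 0.00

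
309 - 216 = 93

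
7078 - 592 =6486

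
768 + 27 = 795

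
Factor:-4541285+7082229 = 2540944 = 2^4*7^3*463^1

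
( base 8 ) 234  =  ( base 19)84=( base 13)C0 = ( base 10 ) 156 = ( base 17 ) 93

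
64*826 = 52864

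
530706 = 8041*66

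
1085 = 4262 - 3177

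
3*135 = 405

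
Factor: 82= 2^1 *41^1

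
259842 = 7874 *33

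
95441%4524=437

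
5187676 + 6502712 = 11690388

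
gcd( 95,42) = 1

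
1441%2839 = 1441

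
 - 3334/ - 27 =123 +13/27 = 123.48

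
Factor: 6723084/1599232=1680771/399808= 2^( - 6)*3^1*23^1*6247^ ( - 1)*24359^1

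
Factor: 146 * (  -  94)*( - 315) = 2^2 * 3^2* 5^1*7^1*47^1* 73^1 = 4323060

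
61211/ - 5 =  - 61211/5 = - 12242.20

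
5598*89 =498222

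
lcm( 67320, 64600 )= 6395400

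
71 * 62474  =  4435654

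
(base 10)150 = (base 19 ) 7H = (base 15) a0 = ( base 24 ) 66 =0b10010110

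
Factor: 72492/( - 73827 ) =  - 2^2 * 3^(-1 )* 7^1*13^( - 1 ) * 631^( - 1 )*863^1 =- 24164/24609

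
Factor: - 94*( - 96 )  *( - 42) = - 2^7*3^2*7^1 *47^1 = -379008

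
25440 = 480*53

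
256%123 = 10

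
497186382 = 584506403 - 87320021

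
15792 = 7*2256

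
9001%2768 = 697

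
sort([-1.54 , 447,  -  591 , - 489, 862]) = [ - 591, - 489, - 1.54 , 447 , 862]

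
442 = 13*34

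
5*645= 3225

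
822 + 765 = 1587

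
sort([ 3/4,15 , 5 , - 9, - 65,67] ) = [ - 65, - 9,3/4,5,15,67 ]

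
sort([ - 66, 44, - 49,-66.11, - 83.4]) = [ - 83.4,-66.11,-66,- 49 , 44 ] 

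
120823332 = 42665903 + 78157429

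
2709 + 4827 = 7536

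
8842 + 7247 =16089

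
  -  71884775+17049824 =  - 54834951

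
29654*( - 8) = - 237232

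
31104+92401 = 123505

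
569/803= 569/803=0.71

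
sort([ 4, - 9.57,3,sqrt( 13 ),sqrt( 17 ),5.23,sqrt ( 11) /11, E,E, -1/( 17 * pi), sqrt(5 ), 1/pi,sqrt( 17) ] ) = [-9.57,-1/( 17*pi), sqrt ( 11)/11,1/pi,sqrt( 5) , E,E,3,  sqrt( 13),4,sqrt(17), sqrt( 17),5.23] 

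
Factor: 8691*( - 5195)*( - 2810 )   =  126870783450 = 2^1 * 3^1* 5^2*281^1*1039^1*2897^1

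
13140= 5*2628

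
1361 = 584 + 777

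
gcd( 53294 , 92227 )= 1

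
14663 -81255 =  - 66592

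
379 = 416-37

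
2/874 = 1/437   =  0.00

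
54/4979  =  54/4979= 0.01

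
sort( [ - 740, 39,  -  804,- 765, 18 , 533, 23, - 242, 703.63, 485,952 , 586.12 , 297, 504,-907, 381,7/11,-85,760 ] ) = [ - 907,  -  804, - 765, - 740, - 242, - 85  ,  7/11, 18, 23,  39,297, 381, 485,504,533, 586.12,703.63 , 760, 952 ]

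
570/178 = 285/89= 3.20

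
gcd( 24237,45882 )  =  9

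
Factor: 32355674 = 2^1*13^1*197^1*6317^1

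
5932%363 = 124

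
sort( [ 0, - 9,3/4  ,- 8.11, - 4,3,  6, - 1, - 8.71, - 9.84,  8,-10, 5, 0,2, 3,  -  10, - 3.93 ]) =[-10, -10, - 9.84, - 9, - 8.71, - 8.11, - 4,-3.93, - 1, 0, 0, 3/4 , 2, 3,3, 5, 6, 8 ]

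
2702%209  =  194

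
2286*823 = 1881378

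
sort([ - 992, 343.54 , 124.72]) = [  -  992,124.72,343.54 ]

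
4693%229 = 113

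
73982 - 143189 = -69207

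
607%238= 131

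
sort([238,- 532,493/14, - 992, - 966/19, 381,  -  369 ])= [ - 992, - 532,  -  369, - 966/19,493/14 , 238,381]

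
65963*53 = 3496039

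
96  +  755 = 851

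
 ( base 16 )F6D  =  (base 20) 9H9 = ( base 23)7AG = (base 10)3949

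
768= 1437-669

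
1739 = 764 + 975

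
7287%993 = 336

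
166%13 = 10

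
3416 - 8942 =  - 5526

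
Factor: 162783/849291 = 54261/283097  =  3^2*6029^1*283097^(  -  1) 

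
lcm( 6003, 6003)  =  6003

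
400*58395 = 23358000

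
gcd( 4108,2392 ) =52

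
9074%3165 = 2744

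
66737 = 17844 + 48893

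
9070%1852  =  1662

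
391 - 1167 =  - 776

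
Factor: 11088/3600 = 77/25=5^(-2 )*7^1*11^1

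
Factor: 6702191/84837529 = 7^(- 1 )*6702191^1*12119647^( - 1 ) 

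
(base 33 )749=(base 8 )17124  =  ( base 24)DBC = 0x1e54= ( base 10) 7764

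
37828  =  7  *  5404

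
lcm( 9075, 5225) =172425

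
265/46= 5 + 35/46 = 5.76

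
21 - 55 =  - 34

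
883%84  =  43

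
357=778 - 421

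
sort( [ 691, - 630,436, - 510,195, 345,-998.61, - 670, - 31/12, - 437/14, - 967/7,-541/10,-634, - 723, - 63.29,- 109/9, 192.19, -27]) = [ - 998.61, - 723,-670,-634,-630, - 510,-967/7, - 63.29, - 541/10,-437/14,-27, - 109/9  ,-31/12, 192.19, 195, 345, 436, 691 ] 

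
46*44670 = 2054820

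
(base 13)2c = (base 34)14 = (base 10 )38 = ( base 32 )16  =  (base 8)46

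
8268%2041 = 104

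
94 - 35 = 59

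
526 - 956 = -430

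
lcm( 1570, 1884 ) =9420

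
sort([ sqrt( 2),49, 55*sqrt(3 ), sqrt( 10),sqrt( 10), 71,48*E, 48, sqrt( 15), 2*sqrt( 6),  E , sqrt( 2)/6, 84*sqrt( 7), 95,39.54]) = [sqrt( 2)/6, sqrt(2 ),E, sqrt ( 10 ), sqrt( 10) , sqrt( 15) , 2*sqrt( 6),39.54, 48,49,71,95,55*sqrt( 3),48*E,84*sqrt( 7) ] 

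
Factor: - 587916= - 2^2*3^2*7^1*2333^1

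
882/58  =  441/29 = 15.21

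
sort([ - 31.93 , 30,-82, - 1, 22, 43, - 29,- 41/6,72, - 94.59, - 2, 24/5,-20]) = [ - 94.59,  -  82, - 31.93,-29,-20,-41/6, - 2,-1,24/5, 22, 30, 43 , 72]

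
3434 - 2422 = 1012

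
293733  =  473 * 621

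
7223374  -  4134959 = 3088415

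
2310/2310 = 1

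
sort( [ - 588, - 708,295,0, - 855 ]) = [ - 855, - 708, - 588,0, 295 ] 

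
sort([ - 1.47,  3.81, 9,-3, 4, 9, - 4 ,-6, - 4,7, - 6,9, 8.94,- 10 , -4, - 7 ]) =[  -  10,  -  7,-6, - 6, - 4,  -  4, -4, - 3 ,- 1.47,3.81,4,7, 8.94, 9, 9, 9]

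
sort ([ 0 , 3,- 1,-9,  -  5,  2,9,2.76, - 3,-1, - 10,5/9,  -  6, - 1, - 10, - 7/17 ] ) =[ - 10,-10, - 9,-6, - 5,-3,-1,  -  1,-1, -7/17 , 0,  5/9 , 2,2.76, 3,9 ] 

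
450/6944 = 225/3472= 0.06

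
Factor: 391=17^1*23^1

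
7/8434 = 7/8434 = 0.00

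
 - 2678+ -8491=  - 11169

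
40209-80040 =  - 39831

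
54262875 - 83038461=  - 28775586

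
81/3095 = 81/3095 = 0.03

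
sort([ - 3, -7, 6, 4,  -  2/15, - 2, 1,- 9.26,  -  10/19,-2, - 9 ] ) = [ - 9.26, -9, - 7,-3,- 2, -2,-10/19,- 2/15,1, 4,6 ]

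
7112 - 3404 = 3708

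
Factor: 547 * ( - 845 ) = - 462215 = - 5^1*13^2* 547^1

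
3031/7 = 433  =  433.00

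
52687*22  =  1159114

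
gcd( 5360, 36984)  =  536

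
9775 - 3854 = 5921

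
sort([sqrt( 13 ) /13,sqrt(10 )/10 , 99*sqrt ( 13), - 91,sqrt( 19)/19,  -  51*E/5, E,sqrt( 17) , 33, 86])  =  [  -  91, - 51*E/5, sqrt( 19 ) /19,  sqrt( 13 ) /13,sqrt( 10)/10,E,sqrt( 17 ),33 , 86,99*sqrt( 13)]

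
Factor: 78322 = 2^1*39161^1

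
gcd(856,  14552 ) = 856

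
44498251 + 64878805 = 109377056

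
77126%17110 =8686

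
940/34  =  27 + 11/17=27.65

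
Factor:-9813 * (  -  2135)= 3^1*5^1 * 7^1*61^1*3271^1 = 20950755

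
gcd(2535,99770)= 5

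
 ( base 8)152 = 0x6a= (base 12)8A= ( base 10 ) 106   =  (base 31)3D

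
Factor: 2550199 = 19^1*79^1* 1699^1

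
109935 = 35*3141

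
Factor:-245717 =- 29^1 * 37^1*229^1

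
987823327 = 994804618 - 6981291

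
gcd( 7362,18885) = 3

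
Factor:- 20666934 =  - 2^1 * 3^3  *17^1*47^1*479^1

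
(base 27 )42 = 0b1101110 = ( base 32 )3E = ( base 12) 92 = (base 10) 110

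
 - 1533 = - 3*511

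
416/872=52/109 = 0.48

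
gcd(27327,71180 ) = 1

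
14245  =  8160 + 6085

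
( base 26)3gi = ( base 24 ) 46e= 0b100110011110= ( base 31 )2HD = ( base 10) 2462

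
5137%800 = 337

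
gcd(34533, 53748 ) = 9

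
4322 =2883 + 1439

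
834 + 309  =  1143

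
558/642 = 93/107  =  0.87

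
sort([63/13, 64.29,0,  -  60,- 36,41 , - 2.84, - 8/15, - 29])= [ - 60, - 36, - 29, - 2.84, - 8/15, 0, 63/13, 41, 64.29 ] 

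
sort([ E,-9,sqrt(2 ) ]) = [-9, sqrt( 2) , E ] 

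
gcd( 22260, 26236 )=28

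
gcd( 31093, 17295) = 1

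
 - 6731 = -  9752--3021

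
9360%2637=1449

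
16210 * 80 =1296800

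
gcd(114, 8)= 2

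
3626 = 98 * 37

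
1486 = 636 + 850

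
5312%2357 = 598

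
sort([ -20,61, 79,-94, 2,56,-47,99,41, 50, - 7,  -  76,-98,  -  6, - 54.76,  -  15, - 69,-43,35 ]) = [ - 98, - 94, - 76,-69, - 54.76, - 47, - 43, - 20, - 15, - 7, - 6, 2, 35, 41,50,  56,61,79, 99] 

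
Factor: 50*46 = 2^2 * 5^2*23^1= 2300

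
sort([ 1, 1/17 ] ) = [ 1/17,1]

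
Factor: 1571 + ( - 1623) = -52 = -2^2*13^1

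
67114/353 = 190 + 44/353 = 190.12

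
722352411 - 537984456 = 184367955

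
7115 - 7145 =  -30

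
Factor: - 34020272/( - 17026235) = 2^4*5^( - 1)*11^1*13^1 * 14869^1 * 3405247^( - 1)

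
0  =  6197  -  6197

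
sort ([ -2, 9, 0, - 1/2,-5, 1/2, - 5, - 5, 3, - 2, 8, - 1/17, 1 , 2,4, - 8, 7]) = [- 8, - 5, - 5,- 5,-2, - 2,-1/2, - 1/17 , 0, 1/2,1,2, 3 , 4,7,8, 9]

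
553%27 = 13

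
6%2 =0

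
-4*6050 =-24200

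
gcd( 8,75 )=1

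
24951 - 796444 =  - 771493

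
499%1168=499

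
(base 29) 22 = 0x3c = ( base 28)24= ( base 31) 1T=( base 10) 60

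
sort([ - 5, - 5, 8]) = [  -  5 , - 5, 8 ] 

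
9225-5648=3577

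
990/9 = 110  =  110.00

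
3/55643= 3/55643= 0.00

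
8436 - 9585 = - 1149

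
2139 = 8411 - 6272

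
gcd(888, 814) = 74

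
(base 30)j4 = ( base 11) 482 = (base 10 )574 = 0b1000111110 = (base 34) GU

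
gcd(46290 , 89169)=3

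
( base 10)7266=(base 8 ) 16142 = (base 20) I36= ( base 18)147c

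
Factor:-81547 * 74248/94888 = -29^ (-1)*409^( - 1)*9281^1*81547^1 = - 756837707/11861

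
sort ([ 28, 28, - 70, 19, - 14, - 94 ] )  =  [ - 94, - 70,-14 , 19, 28,28 ] 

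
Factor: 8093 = 8093^1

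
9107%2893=428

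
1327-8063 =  -6736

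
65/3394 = 65/3394 =0.02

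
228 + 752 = 980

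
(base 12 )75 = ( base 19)4D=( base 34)2L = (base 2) 1011001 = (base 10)89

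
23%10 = 3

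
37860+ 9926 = 47786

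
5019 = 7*717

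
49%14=7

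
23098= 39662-16564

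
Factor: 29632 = 2^6*463^1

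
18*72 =1296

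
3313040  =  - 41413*( - 80)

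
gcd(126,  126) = 126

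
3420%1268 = 884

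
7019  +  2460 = 9479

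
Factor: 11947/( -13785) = -3^ ( - 1) * 5^( - 1 ) * 13^1 = - 13/15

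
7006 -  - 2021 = 9027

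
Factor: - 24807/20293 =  - 3^1*7^( - 1 )*13^( - 1)*223^( - 1) * 8269^1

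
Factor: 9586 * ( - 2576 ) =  - 24693536 = -  2^5*7^1 * 23^1*4793^1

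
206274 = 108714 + 97560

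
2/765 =2/765 = 0.00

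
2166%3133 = 2166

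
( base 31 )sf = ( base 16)373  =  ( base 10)883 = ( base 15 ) 3DD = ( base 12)617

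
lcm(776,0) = 0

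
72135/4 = 72135/4   =  18033.75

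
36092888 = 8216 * 4393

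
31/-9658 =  - 31/9658 = - 0.00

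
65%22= 21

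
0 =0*95270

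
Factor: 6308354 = 2^1*13^1*242629^1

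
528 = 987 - 459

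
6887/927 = 6887/927 = 7.43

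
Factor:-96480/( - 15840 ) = 67/11=11^(-1) * 67^1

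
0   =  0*99476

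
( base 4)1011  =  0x45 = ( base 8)105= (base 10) 69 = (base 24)2L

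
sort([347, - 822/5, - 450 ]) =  [ - 450,-822/5, 347]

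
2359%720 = 199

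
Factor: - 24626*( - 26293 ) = 2^1* 7^1* 1759^1*26293^1 = 647491418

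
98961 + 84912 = 183873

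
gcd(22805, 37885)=5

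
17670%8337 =996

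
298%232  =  66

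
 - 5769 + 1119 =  - 4650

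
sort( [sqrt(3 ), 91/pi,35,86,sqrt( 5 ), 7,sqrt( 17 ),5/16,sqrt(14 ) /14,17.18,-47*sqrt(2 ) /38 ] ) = [  -  47*sqrt( 2 ) /38  ,  sqrt(14 ) /14,  5/16,sqrt(3 ),sqrt( 5 ), sqrt(17), 7,17.18, 91/pi,35,86 ] 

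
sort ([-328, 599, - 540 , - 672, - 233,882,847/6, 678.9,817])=[ - 672, - 540,-328 ,-233,847/6,599,678.9, 817,882 ]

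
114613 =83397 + 31216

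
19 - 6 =13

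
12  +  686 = 698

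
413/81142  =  413/81142 = 0.01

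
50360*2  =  100720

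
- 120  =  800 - 920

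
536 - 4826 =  - 4290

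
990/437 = 2 + 116/437  =  2.27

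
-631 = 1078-1709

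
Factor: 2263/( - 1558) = -2^( - 1 ) * 19^( - 1)*31^1*41^ (-1)*73^1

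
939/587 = 1 + 352/587 = 1.60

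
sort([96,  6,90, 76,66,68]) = [6,66, 68,76,90,96] 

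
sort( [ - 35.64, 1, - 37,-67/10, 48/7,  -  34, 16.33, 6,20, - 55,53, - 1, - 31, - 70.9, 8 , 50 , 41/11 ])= [ - 70.9, - 55, - 37, - 35.64,-34, - 31, - 67/10, -1, 1, 41/11,6, 48/7,8 , 16.33, 20,50, 53] 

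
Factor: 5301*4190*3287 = 73008181530 = 2^1*3^2 *5^1*19^2*31^1*173^1*419^1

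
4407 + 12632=17039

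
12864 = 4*3216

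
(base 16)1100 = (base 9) 5865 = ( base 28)5FC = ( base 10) 4352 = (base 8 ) 10400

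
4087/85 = 4087/85=48.08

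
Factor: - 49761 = -3^3*19^1*97^1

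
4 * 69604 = 278416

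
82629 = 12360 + 70269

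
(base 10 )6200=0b1100000111000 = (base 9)8448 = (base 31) 6E0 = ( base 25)9N0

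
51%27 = 24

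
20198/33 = 612 + 2/33 =612.06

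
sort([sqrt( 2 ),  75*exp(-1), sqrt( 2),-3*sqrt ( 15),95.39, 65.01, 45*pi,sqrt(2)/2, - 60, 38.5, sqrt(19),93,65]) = [ - 60  , - 3 * sqrt(15), sqrt( 2)/2,sqrt( 2 ), sqrt(2), sqrt(19 ), 75 * exp(-1), 38.5, 65, 65.01,93,95.39 , 45*pi]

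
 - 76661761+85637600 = 8975839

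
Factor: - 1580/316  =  -5^1= - 5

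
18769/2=9384 + 1/2=9384.50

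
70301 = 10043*7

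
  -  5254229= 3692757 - 8946986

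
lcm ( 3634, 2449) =112654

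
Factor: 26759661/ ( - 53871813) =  - 8919887/17957271 = - 3^(-1)*139^( - 1 )*43063^( - 1) * 8919887^1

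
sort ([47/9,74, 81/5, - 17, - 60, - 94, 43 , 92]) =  [-94, - 60, - 17 , 47/9,81/5,43 , 74, 92 ]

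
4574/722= 6 + 121/361= 6.34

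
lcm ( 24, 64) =192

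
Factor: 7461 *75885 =566177985 = 3^3 * 5^1 * 829^1*5059^1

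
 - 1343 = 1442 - 2785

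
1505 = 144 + 1361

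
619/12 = 51 + 7/12=51.58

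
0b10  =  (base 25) 2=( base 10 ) 2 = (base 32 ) 2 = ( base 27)2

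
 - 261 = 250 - 511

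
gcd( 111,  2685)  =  3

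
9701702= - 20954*( - 463)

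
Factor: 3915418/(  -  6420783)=-2^1*3^ (-1)*13^1*41^1* 467^ ( - 1 )*3673^1 * 4583^( - 1 ) 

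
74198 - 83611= - 9413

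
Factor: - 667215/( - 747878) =2^(  -  1)*3^2*5^1*19^( -1) * 14827^1*19681^ ( - 1)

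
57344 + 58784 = 116128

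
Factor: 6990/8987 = 2^1 * 3^1 * 5^1*11^( - 1 )*19^( -1)*43^( - 1)*233^1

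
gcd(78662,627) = 1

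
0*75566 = 0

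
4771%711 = 505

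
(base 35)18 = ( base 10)43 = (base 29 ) 1e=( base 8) 53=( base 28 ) 1f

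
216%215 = 1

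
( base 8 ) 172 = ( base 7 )233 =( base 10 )122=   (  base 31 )3t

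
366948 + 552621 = 919569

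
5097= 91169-86072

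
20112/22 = 914+2/11 = 914.18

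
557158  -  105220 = 451938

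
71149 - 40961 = 30188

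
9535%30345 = 9535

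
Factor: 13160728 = 2^3*7^1*235013^1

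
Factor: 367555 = 5^1  *  19^1*53^1 * 73^1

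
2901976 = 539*5384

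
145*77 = 11165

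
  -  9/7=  - 9/7 = - 1.29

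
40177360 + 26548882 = 66726242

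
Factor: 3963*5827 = 3^1*1321^1*5827^1 = 23092401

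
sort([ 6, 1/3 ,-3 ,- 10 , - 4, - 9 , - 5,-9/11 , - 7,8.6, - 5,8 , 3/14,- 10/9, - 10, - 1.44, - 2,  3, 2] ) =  [ - 10,- 10,  -  9,  -  7 , - 5, - 5, - 4,-3 , - 2, - 1.44, - 10/9, - 9/11, 3/14, 1/3, 2, 3, 6,8 , 8.6 ] 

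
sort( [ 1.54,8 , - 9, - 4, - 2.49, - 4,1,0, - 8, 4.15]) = [ - 9, - 8, - 4, - 4, - 2.49, 0, 1,1.54, 4.15  ,  8]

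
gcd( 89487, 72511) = 1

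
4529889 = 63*71903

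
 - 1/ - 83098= 1/83098 = 0.00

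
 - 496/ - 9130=248/4565 = 0.05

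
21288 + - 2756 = 18532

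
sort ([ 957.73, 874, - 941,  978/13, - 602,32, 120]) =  [ - 941, - 602,  32, 978/13 , 120 , 874 , 957.73 ]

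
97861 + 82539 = 180400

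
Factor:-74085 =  - 3^1*5^1*11^1 * 449^1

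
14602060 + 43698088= 58300148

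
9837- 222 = 9615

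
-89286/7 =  -89286/7  =  - 12755.14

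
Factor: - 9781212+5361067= - 4420145 = - 5^1 *884029^1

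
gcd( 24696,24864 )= 168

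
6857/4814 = 1 + 2043/4814 = 1.42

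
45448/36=1262+4/9 = 1262.44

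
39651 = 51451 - 11800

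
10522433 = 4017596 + 6504837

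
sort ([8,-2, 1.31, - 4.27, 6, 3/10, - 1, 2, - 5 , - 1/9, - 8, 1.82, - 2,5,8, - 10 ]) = [ - 10, - 8, - 5, - 4.27, - 2, - 2, - 1, - 1/9, 3/10,1.31, 1.82,2,  5,6,8, 8] 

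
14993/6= 14993/6 =2498.83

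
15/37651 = 15/37651 = 0.00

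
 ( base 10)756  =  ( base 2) 1011110100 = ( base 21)1f0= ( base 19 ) 21F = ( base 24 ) 17C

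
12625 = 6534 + 6091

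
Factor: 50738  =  2^1* 23^1*1103^1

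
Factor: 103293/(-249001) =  - 207/499= - 3^2*23^1*499^( - 1) 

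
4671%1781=1109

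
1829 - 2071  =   - 242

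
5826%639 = 75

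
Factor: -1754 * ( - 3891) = 2^1 * 3^1*877^1*1297^1 = 6824814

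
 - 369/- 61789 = 369/61789 = 0.01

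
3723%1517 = 689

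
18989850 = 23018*825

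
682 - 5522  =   - 4840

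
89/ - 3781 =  - 1 + 3692/3781 = -  0.02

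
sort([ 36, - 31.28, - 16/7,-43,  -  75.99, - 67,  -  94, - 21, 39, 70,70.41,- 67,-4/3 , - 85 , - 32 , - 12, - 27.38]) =[ -94,-85, - 75.99,  -  67, - 67, - 43, - 32,-31.28,-27.38,-21, - 12,-16/7, - 4/3,  36, 39,  70,70.41 ] 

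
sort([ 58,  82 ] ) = [58,82 ] 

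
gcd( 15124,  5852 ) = 76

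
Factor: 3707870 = 2^1*5^1*17^2*1283^1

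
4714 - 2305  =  2409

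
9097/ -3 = - 3033 + 2/3 = -3032.33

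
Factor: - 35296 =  - 2^5*1103^1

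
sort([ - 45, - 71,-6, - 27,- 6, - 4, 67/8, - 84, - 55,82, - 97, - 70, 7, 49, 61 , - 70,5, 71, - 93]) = [ - 97, - 93, - 84, - 71, - 70, - 70, - 55, - 45, - 27,  -  6, - 6, - 4,5, 7,  67/8, 49,61, 71,  82]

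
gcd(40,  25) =5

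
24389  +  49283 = 73672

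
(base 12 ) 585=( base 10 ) 821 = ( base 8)1465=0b1100110101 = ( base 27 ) 13B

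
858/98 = 8 + 37/49=8.76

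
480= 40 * 12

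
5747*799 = 4591853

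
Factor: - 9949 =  - 9949^1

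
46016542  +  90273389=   136289931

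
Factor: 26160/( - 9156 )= -20/7  =  -2^2 * 5^1*7^(-1)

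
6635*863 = 5726005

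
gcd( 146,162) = 2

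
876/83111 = 876/83111 = 0.01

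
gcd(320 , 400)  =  80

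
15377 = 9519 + 5858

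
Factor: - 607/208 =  - 2^(-4) * 13^( - 1 )*607^1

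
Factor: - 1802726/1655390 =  - 5^( - 1)*11^(-1)*101^( - 1 )* 149^( - 1 )*563^1*1601^1 = - 901363/827695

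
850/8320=85/832 = 0.10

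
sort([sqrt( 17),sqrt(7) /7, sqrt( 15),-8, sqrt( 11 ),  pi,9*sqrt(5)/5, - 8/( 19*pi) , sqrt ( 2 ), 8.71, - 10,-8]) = [ - 10, - 8,-8, - 8/( 19*pi), sqrt(7)/7,sqrt( 2 ),pi,  sqrt ( 11),sqrt(15), 9*sqrt( 5)/5,sqrt( 17), 8.71]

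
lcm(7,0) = 0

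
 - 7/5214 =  - 7/5214 =- 0.00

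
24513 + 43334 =67847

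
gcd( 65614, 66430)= 2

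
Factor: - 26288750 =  - 2^1*5^4*21031^1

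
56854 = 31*1834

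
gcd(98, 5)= 1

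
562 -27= 535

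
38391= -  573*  ( - 67)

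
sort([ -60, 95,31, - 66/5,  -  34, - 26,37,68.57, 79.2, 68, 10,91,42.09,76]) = [ - 60, - 34,-26, - 66/5,10,31 , 37, 42.09,68,68.57, 76, 79.2,91, 95 ]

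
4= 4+0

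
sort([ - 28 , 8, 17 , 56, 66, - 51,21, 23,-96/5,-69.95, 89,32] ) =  [ - 69.95,-51, - 28,  -  96/5, 8, 17, 21, 23, 32, 56, 66, 89]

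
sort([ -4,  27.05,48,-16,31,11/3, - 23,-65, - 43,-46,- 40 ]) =[- 65,-46, - 43,-40, - 23,-16 , - 4, 11/3,  27.05 , 31, 48]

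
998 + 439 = 1437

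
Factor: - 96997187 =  - 7^1*23^1*97^1*6211^1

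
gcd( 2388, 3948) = 12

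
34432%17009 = 414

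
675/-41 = - 675/41  =  - 16.46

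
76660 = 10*7666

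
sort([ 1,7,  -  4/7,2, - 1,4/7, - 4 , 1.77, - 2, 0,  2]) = [ - 4, - 2, - 1, - 4/7,0, 4/7,1,  1.77,2,  2,7 ] 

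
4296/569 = 4296/569 = 7.55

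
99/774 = 11/86 =0.13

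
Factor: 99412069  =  99412069^1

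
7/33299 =1/4757= 0.00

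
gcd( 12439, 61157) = 1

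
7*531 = 3717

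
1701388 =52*32719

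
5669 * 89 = 504541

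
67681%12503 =5166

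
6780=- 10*( - 678)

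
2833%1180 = 473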